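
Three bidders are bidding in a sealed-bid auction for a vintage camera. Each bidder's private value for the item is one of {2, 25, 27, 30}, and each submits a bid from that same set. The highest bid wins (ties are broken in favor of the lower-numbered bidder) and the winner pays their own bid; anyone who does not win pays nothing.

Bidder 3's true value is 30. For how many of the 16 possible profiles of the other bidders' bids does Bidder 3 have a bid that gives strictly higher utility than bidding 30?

4

Others bid (2, 2): truth gives 0; bid 25 gives 5 > 0. Violating.
Others bid (2, 25): truth gives 0; bid 27 gives 3 > 0. Violating.
Others bid (25, 2): truth gives 0; bid 27 gives 3 > 0. Violating.
Others bid (25, 25): truth gives 0; bid 27 gives 3 > 0. Violating.
Others bid (2, 27): truth gives 0; no alternative beats it.
Others bid (2, 30): truth gives 0; no alternative beats it.
(Checking all 16 profiles: 4 have a profitable deviation, 12 do not.)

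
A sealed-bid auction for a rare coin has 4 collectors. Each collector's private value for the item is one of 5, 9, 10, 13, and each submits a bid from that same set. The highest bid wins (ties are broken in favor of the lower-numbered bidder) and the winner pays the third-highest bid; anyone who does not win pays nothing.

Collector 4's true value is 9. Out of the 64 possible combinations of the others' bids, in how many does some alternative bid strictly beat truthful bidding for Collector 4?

Others bid (5, 5, 9): truth gives 0; bid 10 gives 4 > 0. Violating.
Others bid (5, 5, 10): truth gives 0; bid 13 gives 4 > 0. Violating.
Others bid (5, 9, 5): truth gives 0; bid 10 gives 4 > 0. Violating.
Others bid (5, 10, 5): truth gives 0; bid 13 gives 4 > 0. Violating.
Others bid (5, 5, 5): truth gives 4; no alternative beats it.
Others bid (5, 5, 13): truth gives 0; no alternative beats it.
(Checking all 64 profiles: 6 have a profitable deviation, 58 do not.)

6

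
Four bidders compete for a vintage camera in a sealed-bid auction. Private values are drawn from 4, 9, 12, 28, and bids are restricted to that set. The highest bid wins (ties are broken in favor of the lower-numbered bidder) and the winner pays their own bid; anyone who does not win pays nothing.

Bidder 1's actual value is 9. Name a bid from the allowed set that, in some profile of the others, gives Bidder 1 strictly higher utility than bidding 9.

Suppose Bidder 2 bids 4, Bidder 3 bids 4 and Bidder 4 bids 4.
Bid 9: wins, pays 9, utility 9 - 9 = 0.
Bid 4: wins, pays 4, utility 9 - 4 = 5.
So bidding 4 beats truth here (5 > 0).

4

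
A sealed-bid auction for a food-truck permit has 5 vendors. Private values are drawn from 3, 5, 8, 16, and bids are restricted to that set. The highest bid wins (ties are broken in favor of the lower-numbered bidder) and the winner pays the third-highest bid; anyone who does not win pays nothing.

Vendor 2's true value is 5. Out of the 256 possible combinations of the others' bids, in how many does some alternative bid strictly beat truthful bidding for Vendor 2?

8

Others bid (3, 3, 3, 8): truth gives 0; bid 8 gives 2 > 0. Violating.
Others bid (3, 3, 3, 16): truth gives 0; bid 16 gives 2 > 0. Violating.
Others bid (3, 3, 8, 3): truth gives 0; bid 8 gives 2 > 0. Violating.
Others bid (3, 3, 16, 3): truth gives 0; bid 16 gives 2 > 0. Violating.
Others bid (3, 3, 3, 3): truth gives 2; no alternative beats it.
Others bid (3, 3, 3, 5): truth gives 2; no alternative beats it.
(Checking all 256 profiles: 8 have a profitable deviation, 248 do not.)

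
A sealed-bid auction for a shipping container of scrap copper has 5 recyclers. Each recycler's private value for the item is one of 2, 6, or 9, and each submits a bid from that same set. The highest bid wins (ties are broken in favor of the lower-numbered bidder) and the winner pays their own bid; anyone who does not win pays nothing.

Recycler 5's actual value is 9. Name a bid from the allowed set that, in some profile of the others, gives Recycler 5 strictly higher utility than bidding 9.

6

Suppose Recycler 1 bids 2, Recycler 2 bids 2, Recycler 3 bids 2 and Recycler 4 bids 2.
Bid 9: wins, pays 9, utility 9 - 9 = 0.
Bid 6: wins, pays 6, utility 9 - 6 = 3.
So bidding 6 beats truth here (3 > 0).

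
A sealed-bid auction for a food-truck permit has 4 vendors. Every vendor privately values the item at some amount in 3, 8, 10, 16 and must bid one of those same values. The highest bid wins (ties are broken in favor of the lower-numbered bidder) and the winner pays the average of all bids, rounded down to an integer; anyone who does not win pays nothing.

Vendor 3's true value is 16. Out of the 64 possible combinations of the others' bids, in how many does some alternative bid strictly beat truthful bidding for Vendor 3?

Others bid (3, 3, 3): truth gives 10; bid 8 gives 12 > 10. Violating.
Others bid (3, 3, 8): truth gives 9; bid 8 gives 11 > 9. Violating.
Others bid (3, 3, 10): truth gives 8; bid 10 gives 10 > 8. Violating.
Others bid (3, 8, 3): truth gives 9; bid 10 gives 10 > 9. Violating.
Others bid (3, 3, 16): truth gives 7; no alternative beats it.
Others bid (3, 8, 16): truth gives 6; no alternative beats it.
(Checking all 64 profiles: 12 have a profitable deviation, 52 do not.)

12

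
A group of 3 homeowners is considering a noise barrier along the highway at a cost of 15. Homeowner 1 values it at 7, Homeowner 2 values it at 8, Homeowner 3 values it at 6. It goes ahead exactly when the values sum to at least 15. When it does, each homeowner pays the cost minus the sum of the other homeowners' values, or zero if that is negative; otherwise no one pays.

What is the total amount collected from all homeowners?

Total value 21 ≥ cost 15, so it is built.
Homeowner 1: others sum to 14; max(0, 15 - 14) = 1.
Homeowner 2: others sum to 13; max(0, 15 - 13) = 2.
Homeowner 3: others sum to 15; max(0, 15 - 15) = 0.
Total collected = 1 + 2 + 0 = 3.

3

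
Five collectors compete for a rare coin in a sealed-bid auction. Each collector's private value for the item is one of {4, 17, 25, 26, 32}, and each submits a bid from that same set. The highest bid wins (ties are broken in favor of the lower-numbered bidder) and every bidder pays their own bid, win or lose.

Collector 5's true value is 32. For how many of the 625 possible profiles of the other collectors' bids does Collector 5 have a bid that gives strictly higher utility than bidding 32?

Others bid (4, 4, 4, 4): truth gives 0; bid 17 gives 15 > 0. Violating.
Others bid (4, 4, 4, 17): truth gives 0; bid 25 gives 7 > 0. Violating.
Others bid (4, 4, 4, 25): truth gives 0; bid 26 gives 6 > 0. Violating.
Others bid (4, 4, 4, 32): truth gives -32; bid 4 gives -4 > -32. Violating.
Others bid (4, 4, 4, 26): truth gives 0; no alternative beats it.
Others bid (4, 4, 17, 26): truth gives 0; no alternative beats it.
(Checking all 625 profiles: 450 have a profitable deviation, 175 do not.)

450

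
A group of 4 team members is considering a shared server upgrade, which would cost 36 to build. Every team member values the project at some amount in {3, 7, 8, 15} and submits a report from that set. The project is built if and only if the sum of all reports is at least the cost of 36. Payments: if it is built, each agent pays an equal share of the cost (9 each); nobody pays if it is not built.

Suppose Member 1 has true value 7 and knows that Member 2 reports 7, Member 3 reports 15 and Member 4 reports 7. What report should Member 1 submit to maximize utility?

Report 3: project not built, utility 0.
Report 7: project built, pays 9, utility 7 - 9 = -2.
Report 8: project built, pays 9, utility 7 - 9 = -2.
Report 15: project built, pays 9, utility 7 - 9 = -2.
The best choice is 3 with utility 0.

3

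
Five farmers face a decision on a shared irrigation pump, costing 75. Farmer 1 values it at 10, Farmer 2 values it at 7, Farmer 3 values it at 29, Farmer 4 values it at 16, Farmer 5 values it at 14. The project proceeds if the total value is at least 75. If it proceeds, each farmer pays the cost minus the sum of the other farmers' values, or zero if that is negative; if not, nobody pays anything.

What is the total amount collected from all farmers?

71

Total value 76 ≥ cost 75, so it is built.
Farmer 1: others sum to 66; max(0, 75 - 66) = 9.
Farmer 2: others sum to 69; max(0, 75 - 69) = 6.
Farmer 3: others sum to 47; max(0, 75 - 47) = 28.
Farmer 4: others sum to 60; max(0, 75 - 60) = 15.
Farmer 5: others sum to 62; max(0, 75 - 62) = 13.
Total collected = 9 + 6 + 28 + 15 + 13 = 71.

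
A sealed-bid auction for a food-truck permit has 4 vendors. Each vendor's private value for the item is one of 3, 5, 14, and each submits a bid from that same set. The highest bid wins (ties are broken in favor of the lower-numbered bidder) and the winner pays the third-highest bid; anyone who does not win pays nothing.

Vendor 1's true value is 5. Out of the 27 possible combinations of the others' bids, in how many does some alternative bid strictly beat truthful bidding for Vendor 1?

Others bid (3, 3, 14): truth gives 0; bid 14 gives 2 > 0. Violating.
Others bid (3, 14, 3): truth gives 0; bid 14 gives 2 > 0. Violating.
Others bid (14, 3, 3): truth gives 0; bid 14 gives 2 > 0. Violating.
Others bid (3, 3, 3): truth gives 2; no alternative beats it.
Others bid (3, 3, 5): truth gives 2; no alternative beats it.
(Checking all 27 profiles: 3 have a profitable deviation, 24 do not.)

3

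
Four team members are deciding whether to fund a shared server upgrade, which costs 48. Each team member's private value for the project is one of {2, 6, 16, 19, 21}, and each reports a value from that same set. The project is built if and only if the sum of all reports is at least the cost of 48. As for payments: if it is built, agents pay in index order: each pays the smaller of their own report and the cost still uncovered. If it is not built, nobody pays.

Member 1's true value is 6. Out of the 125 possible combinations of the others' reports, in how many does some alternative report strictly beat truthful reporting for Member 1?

Others report (6, 19, 21): truth gives 0; report 2 gives 4 > 0. Violating.
Others report (6, 21, 19): truth gives 0; report 2 gives 4 > 0. Violating.
Others report (6, 21, 21): truth gives 0; report 2 gives 4 > 0. Violating.
Others report (16, 16, 16): truth gives 0; report 2 gives 4 > 0. Violating.
Others report (2, 2, 2): truth gives 0; no alternative beats it.
Others report (2, 2, 6): truth gives 0; no alternative beats it.
(Checking all 125 profiles: 36 have a profitable deviation, 89 do not.)

36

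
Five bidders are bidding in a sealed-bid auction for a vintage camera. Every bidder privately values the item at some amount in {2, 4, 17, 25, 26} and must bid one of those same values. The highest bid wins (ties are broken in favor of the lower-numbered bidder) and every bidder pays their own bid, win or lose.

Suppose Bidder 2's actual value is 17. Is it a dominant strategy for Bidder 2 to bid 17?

No

Consider the case where Bidder 1 bids 2, Bidder 3 bids 2, Bidder 4 bids 2 and Bidder 5 bids 2.
Truthful bid 17: wins, pays 17, utility 17 - 17 = 0.
Bid 4 instead: wins, pays 4, utility 17 - 4 = 13.
Since 13 > 0, bidding 4 is strictly better here, so truthful bidding is not dominant.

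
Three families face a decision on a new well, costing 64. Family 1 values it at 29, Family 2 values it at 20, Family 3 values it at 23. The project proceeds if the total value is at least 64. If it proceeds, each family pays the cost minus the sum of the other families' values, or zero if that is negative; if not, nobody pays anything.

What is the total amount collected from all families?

Total value 72 ≥ cost 64, so it is built.
Family 1: others sum to 43; max(0, 64 - 43) = 21.
Family 2: others sum to 52; max(0, 64 - 52) = 12.
Family 3: others sum to 49; max(0, 64 - 49) = 15.
Total collected = 21 + 12 + 15 = 48.

48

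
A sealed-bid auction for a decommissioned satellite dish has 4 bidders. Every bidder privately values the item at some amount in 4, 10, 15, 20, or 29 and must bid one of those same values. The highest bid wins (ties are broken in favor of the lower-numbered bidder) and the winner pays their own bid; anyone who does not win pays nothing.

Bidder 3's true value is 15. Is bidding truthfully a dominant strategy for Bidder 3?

No

Consider the case where Bidder 1 bids 4, Bidder 2 bids 4 and Bidder 4 bids 4.
Truthful bid 15: wins, pays 15, utility 15 - 15 = 0.
Bid 10 instead: wins, pays 10, utility 15 - 10 = 5.
Since 5 > 0, bidding 10 is strictly better here, so truthful bidding is not dominant.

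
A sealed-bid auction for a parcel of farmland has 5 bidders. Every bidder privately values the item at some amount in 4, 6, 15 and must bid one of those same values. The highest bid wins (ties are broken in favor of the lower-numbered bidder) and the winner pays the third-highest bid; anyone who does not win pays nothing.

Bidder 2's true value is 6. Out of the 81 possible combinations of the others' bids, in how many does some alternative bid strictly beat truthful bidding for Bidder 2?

Others bid (4, 4, 4, 15): truth gives 0; bid 15 gives 2 > 0. Violating.
Others bid (4, 4, 15, 4): truth gives 0; bid 15 gives 2 > 0. Violating.
Others bid (4, 15, 4, 4): truth gives 0; bid 15 gives 2 > 0. Violating.
Others bid (6, 4, 4, 4): truth gives 0; bid 15 gives 2 > 0. Violating.
Others bid (4, 4, 4, 4): truth gives 2; no alternative beats it.
Others bid (4, 4, 4, 6): truth gives 2; no alternative beats it.
(Checking all 81 profiles: 4 have a profitable deviation, 77 do not.)

4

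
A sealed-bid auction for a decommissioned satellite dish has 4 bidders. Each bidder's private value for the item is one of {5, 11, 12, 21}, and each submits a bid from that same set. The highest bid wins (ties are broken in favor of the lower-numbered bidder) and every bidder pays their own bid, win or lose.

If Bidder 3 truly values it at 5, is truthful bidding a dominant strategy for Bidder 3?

Check each profile of the others' bids and compare truth against every alternative bid.
Others bid (5, 5, 21): truth gives -5, best alternative gives -11.
Others bid (5, 11, 21): truth gives -5, best alternative gives -11.
Others bid (5, 12, 5): truth gives -5, best alternative gives -11.
Others bid (5, 12, 11): truth gives -5, best alternative gives -11.
Others bid (5, 12, 12): truth gives -5, best alternative gives -11.
Others bid (5, 12, 21): truth gives -5, best alternative gives -11.
(Remaining 58 profiles checked similarly; truth is weakly best in each.)
In every case the truthful bid is at least as good as any alternative, so it is a dominant strategy.

Yes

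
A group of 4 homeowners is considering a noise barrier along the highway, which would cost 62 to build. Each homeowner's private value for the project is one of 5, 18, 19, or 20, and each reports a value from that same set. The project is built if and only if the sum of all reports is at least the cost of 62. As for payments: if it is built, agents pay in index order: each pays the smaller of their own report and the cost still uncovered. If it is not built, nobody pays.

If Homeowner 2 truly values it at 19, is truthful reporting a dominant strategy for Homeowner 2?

No

Consider the case where Homeowner 1 reports 5, Homeowner 3 reports 19 and Homeowner 4 reports 20.
Truthful report 19: project built, pays 19, utility 19 - 19 = 0.
Report 18 instead: project built, pays 18, utility 19 - 18 = 1.
Since 1 > 0, reporting 18 is strictly better here, so truthful reporting is not dominant.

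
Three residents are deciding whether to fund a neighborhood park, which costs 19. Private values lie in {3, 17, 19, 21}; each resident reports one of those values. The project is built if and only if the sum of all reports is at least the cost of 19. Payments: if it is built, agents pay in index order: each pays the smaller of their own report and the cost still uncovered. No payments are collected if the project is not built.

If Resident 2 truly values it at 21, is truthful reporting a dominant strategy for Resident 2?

Consider the case where Resident 1 reports 3 and Resident 3 reports 17.
Truthful report 21: project built, pays 16, utility 21 - 16 = 5.
Report 3 instead: project built, pays 3, utility 21 - 3 = 18.
Since 18 > 5, reporting 3 is strictly better here, so truthful reporting is not dominant.

No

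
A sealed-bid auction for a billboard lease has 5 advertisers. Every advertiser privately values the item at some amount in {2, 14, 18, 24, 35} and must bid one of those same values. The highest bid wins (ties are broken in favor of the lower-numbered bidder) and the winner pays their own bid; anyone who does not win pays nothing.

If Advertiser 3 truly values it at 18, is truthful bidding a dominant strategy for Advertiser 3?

No

Consider the case where Advertiser 1 bids 2, Advertiser 2 bids 2, Advertiser 4 bids 2 and Advertiser 5 bids 2.
Truthful bid 18: wins, pays 18, utility 18 - 18 = 0.
Bid 14 instead: wins, pays 14, utility 18 - 14 = 4.
Since 4 > 0, bidding 14 is strictly better here, so truthful bidding is not dominant.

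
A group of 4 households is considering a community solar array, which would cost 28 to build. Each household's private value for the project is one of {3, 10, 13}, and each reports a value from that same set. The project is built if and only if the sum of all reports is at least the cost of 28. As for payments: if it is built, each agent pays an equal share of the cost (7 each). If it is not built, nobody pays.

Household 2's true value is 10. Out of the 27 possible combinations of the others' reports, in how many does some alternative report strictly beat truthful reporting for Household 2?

3

Others report (3, 3, 10): truth gives 0; report 13 gives 3 > 0. Violating.
Others report (3, 10, 3): truth gives 0; report 13 gives 3 > 0. Violating.
Others report (10, 3, 3): truth gives 0; report 13 gives 3 > 0. Violating.
Others report (3, 3, 3): truth gives 0; no alternative beats it.
Others report (3, 3, 13): truth gives 3; no alternative beats it.
(Checking all 27 profiles: 3 have a profitable deviation, 24 do not.)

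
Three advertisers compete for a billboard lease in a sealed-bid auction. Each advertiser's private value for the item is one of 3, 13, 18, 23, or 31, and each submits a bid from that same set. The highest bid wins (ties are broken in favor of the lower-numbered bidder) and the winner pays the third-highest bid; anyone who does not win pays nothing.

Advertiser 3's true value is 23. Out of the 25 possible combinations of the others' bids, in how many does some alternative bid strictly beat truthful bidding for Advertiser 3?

Others bid (3, 23): truth gives 0; bid 31 gives 20 > 0. Violating.
Others bid (13, 23): truth gives 0; bid 31 gives 10 > 0. Violating.
Others bid (18, 23): truth gives 0; bid 31 gives 5 > 0. Violating.
Others bid (23, 3): truth gives 0; bid 31 gives 20 > 0. Violating.
Others bid (3, 3): truth gives 20; no alternative beats it.
Others bid (3, 13): truth gives 20; no alternative beats it.
(Checking all 25 profiles: 6 have a profitable deviation, 19 do not.)

6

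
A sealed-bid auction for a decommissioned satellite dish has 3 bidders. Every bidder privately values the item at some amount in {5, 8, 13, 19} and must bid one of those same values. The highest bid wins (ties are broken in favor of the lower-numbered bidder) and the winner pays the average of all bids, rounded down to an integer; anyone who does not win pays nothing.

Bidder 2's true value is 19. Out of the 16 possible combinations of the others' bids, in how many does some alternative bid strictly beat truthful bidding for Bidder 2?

6

Others bid (5, 5): truth gives 10; bid 8 gives 13 > 10. Violating.
Others bid (5, 8): truth gives 9; bid 8 gives 12 > 9. Violating.
Others bid (5, 13): truth gives 7; bid 13 gives 9 > 7. Violating.
Others bid (8, 5): truth gives 9; bid 13 gives 11 > 9. Violating.
Others bid (5, 19): truth gives 5; no alternative beats it.
Others bid (8, 19): truth gives 4; no alternative beats it.
(Checking all 16 profiles: 6 have a profitable deviation, 10 do not.)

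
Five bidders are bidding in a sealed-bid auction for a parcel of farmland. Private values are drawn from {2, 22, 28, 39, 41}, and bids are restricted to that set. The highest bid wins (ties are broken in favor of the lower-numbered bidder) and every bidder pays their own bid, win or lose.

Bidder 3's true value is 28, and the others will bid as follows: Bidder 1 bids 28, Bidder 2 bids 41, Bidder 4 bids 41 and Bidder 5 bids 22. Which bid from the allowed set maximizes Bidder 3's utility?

2

Bid 2: loses but pays 2, utility -2.
Bid 22: loses but pays 22, utility -22.
Bid 28: loses but pays 28, utility -28.
Bid 39: loses but pays 39, utility -39.
Bid 41: loses but pays 41, utility -41.
The best choice is 2 with utility -2.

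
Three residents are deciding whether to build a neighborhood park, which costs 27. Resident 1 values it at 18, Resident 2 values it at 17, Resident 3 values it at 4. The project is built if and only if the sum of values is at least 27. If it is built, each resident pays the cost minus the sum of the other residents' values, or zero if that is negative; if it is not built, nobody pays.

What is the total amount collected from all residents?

11

Total value 39 ≥ cost 27, so it is built.
Resident 1: others sum to 21; max(0, 27 - 21) = 6.
Resident 2: others sum to 22; max(0, 27 - 22) = 5.
Resident 3: others sum to 35; max(0, 27 - 35) = 0.
Total collected = 6 + 5 + 0 = 11.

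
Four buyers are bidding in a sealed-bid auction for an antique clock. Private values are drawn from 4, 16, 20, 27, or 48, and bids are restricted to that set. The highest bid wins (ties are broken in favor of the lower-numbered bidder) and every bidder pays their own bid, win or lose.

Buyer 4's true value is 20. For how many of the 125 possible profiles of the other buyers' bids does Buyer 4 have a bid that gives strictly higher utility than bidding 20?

Others bid (4, 4, 4): truth gives 0; bid 16 gives 4 > 0. Violating.
Others bid (4, 4, 20): truth gives -20; bid 4 gives -4 > -20. Violating.
Others bid (4, 4, 27): truth gives -20; bid 4 gives -4 > -20. Violating.
Others bid (4, 4, 48): truth gives -20; bid 4 gives -4 > -20. Violating.
Others bid (4, 4, 16): truth gives 0; no alternative beats it.
Others bid (4, 16, 4): truth gives 0; no alternative beats it.
(Checking all 125 profiles: 118 have a profitable deviation, 7 do not.)

118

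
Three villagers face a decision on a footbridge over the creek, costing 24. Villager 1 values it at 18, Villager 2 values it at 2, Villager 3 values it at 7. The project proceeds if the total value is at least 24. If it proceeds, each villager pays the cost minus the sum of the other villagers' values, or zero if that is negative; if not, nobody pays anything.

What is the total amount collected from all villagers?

19

Total value 27 ≥ cost 24, so it is built.
Villager 1: others sum to 9; max(0, 24 - 9) = 15.
Villager 2: others sum to 25; max(0, 24 - 25) = 0.
Villager 3: others sum to 20; max(0, 24 - 20) = 4.
Total collected = 15 + 0 + 4 = 19.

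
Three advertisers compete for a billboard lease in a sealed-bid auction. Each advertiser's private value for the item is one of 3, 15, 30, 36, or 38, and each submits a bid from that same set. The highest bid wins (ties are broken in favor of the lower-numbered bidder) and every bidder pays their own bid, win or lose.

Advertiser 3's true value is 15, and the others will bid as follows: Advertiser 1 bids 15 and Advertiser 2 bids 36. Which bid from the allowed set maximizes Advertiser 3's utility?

Bid 3: loses but pays 3, utility -3.
Bid 15: loses but pays 15, utility -15.
Bid 30: loses but pays 30, utility -30.
Bid 36: loses but pays 36, utility -36.
Bid 38: wins, pays 38, utility 15 - 38 = -23.
The best choice is 3 with utility -3.

3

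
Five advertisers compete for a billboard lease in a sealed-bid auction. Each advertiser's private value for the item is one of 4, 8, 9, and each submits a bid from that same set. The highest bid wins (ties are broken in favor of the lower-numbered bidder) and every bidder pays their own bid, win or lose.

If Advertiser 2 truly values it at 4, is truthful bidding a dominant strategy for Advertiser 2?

Yes

Check each profile of the others' bids and compare truth against every alternative bid.
Others bid (9, 4, 4, 4): truth gives -4, best alternative gives -8.
Others bid (9, 4, 4, 8): truth gives -4, best alternative gives -8.
Others bid (9, 4, 4, 9): truth gives -4, best alternative gives -8.
Others bid (9, 4, 8, 4): truth gives -4, best alternative gives -8.
Others bid (9, 4, 8, 8): truth gives -4, best alternative gives -8.
Others bid (9, 4, 8, 9): truth gives -4, best alternative gives -8.
(Remaining 75 profiles checked similarly; truth is weakly best in each.)
In every case the truthful bid is at least as good as any alternative, so it is a dominant strategy.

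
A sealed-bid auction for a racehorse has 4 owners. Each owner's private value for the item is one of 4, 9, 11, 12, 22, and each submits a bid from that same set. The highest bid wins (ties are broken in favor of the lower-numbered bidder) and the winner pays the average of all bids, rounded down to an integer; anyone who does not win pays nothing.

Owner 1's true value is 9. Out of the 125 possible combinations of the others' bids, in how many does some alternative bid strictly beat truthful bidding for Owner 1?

13

Others bid (4, 4, 4): truth gives 4; bid 4 gives 5 > 4. Violating.
Others bid (4, 4, 11): truth gives 0; bid 11 gives 2 > 0. Violating.
Others bid (4, 4, 12): truth gives 0; bid 12 gives 1 > 0. Violating.
Others bid (4, 9, 11): truth gives 0; bid 11 gives 1 > 0. Violating.
Others bid (4, 4, 9): truth gives 3; no alternative beats it.
Others bid (4, 4, 22): truth gives 0; no alternative beats it.
(Checking all 125 profiles: 13 have a profitable deviation, 112 do not.)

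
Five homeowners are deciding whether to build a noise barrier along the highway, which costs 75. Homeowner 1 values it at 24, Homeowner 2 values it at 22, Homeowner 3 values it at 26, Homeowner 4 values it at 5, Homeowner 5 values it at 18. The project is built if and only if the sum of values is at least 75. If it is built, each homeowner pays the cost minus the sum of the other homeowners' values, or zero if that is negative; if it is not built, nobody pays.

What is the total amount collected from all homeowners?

Total value 95 ≥ cost 75, so it is built.
Homeowner 1: others sum to 71; max(0, 75 - 71) = 4.
Homeowner 2: others sum to 73; max(0, 75 - 73) = 2.
Homeowner 3: others sum to 69; max(0, 75 - 69) = 6.
Homeowner 4: others sum to 90; max(0, 75 - 90) = 0.
Homeowner 5: others sum to 77; max(0, 75 - 77) = 0.
Total collected = 4 + 2 + 6 + 0 + 0 = 12.

12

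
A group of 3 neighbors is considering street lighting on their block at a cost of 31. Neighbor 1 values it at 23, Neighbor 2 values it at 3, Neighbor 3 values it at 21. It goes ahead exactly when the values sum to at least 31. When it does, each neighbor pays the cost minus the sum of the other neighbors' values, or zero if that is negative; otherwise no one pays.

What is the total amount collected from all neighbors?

Total value 47 ≥ cost 31, so it is built.
Neighbor 1: others sum to 24; max(0, 31 - 24) = 7.
Neighbor 2: others sum to 44; max(0, 31 - 44) = 0.
Neighbor 3: others sum to 26; max(0, 31 - 26) = 5.
Total collected = 7 + 0 + 5 = 12.

12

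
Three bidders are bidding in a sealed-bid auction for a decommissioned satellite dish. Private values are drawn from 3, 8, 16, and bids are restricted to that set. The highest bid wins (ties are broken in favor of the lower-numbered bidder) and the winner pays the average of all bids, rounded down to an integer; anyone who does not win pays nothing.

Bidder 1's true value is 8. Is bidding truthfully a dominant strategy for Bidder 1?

No

Consider the case where Bidder 2 bids 3 and Bidder 3 bids 3.
Truthful bid 8: wins, pays 4, utility 8 - 4 = 4.
Bid 3 instead: wins, pays 3, utility 8 - 3 = 5.
Since 5 > 4, bidding 3 is strictly better here, so truthful bidding is not dominant.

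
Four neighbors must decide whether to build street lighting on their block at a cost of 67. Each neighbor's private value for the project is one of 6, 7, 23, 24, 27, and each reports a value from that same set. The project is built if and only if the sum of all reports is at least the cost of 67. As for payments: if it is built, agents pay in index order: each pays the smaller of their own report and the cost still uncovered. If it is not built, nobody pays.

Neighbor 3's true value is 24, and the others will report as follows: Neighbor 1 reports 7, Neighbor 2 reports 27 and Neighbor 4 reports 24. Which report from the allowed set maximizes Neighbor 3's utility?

Report 6: project not built, utility 0.
Report 7: project not built, utility 0.
Report 23: project built, pays 23, utility 24 - 23 = 1.
Report 24: project built, pays 24, utility 24 - 24 = 0.
Report 27: project built, pays 27, utility 24 - 27 = -3.
The best choice is 23 with utility 1.

23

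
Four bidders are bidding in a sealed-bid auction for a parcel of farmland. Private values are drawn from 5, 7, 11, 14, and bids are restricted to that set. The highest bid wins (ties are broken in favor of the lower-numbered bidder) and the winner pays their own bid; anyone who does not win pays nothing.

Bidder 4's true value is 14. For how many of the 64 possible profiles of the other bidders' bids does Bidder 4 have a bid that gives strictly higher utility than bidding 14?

Others bid (5, 5, 5): truth gives 0; bid 7 gives 7 > 0. Violating.
Others bid (5, 5, 7): truth gives 0; bid 11 gives 3 > 0. Violating.
Others bid (5, 7, 5): truth gives 0; bid 11 gives 3 > 0. Violating.
Others bid (5, 7, 7): truth gives 0; bid 11 gives 3 > 0. Violating.
Others bid (5, 5, 11): truth gives 0; no alternative beats it.
Others bid (5, 5, 14): truth gives 0; no alternative beats it.
(Checking all 64 profiles: 8 have a profitable deviation, 56 do not.)

8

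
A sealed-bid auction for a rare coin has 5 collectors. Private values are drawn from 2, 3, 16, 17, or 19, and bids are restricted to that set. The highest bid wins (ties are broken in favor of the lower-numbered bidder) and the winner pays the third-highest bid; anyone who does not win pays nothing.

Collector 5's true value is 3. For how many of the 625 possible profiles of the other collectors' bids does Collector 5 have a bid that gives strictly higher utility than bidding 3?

Others bid (2, 2, 2, 3): truth gives 0; bid 16 gives 1 > 0. Violating.
Others bid (2, 2, 2, 16): truth gives 0; bid 17 gives 1 > 0. Violating.
Others bid (2, 2, 2, 17): truth gives 0; bid 19 gives 1 > 0. Violating.
Others bid (2, 2, 3, 2): truth gives 0; bid 16 gives 1 > 0. Violating.
Others bid (2, 2, 2, 2): truth gives 1; no alternative beats it.
Others bid (2, 2, 2, 19): truth gives 0; no alternative beats it.
(Checking all 625 profiles: 12 have a profitable deviation, 613 do not.)

12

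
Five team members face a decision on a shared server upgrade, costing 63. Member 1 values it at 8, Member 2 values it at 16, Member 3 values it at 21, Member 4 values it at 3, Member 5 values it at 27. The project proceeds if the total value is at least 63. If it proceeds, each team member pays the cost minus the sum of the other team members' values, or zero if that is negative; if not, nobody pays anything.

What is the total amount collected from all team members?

Total value 75 ≥ cost 63, so it is built.
Member 1: others sum to 67; max(0, 63 - 67) = 0.
Member 2: others sum to 59; max(0, 63 - 59) = 4.
Member 3: others sum to 54; max(0, 63 - 54) = 9.
Member 4: others sum to 72; max(0, 63 - 72) = 0.
Member 5: others sum to 48; max(0, 63 - 48) = 15.
Total collected = 0 + 4 + 9 + 0 + 15 = 28.

28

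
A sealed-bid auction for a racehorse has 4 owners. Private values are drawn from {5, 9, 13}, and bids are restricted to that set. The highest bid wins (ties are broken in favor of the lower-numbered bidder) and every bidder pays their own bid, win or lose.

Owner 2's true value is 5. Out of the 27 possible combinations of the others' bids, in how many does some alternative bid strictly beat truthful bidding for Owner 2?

Others bid (5, 5, 5): truth gives -5; bid 9 gives -4 > -5. Violating.
Others bid (5, 5, 9): truth gives -5; bid 9 gives -4 > -5. Violating.
Others bid (5, 9, 5): truth gives -5; bid 9 gives -4 > -5. Violating.
Others bid (5, 9, 9): truth gives -5; bid 9 gives -4 > -5. Violating.
Others bid (5, 5, 13): truth gives -5; no alternative beats it.
Others bid (5, 9, 13): truth gives -5; no alternative beats it.
(Checking all 27 profiles: 4 have a profitable deviation, 23 do not.)

4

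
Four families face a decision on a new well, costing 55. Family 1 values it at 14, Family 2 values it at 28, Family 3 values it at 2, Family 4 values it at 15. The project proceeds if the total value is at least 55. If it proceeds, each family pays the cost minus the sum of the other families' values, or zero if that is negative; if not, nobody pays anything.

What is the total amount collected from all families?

Total value 59 ≥ cost 55, so it is built.
Family 1: others sum to 45; max(0, 55 - 45) = 10.
Family 2: others sum to 31; max(0, 55 - 31) = 24.
Family 3: others sum to 57; max(0, 55 - 57) = 0.
Family 4: others sum to 44; max(0, 55 - 44) = 11.
Total collected = 10 + 24 + 0 + 11 = 45.

45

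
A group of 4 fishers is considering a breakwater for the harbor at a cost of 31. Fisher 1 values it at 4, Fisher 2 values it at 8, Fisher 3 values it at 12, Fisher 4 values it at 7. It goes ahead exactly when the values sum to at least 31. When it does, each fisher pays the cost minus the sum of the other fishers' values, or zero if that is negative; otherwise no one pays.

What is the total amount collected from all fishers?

31

Total value 31 ≥ cost 31, so it is built.
Fisher 1: others sum to 27; max(0, 31 - 27) = 4.
Fisher 2: others sum to 23; max(0, 31 - 23) = 8.
Fisher 3: others sum to 19; max(0, 31 - 19) = 12.
Fisher 4: others sum to 24; max(0, 31 - 24) = 7.
Total collected = 4 + 8 + 12 + 7 = 31.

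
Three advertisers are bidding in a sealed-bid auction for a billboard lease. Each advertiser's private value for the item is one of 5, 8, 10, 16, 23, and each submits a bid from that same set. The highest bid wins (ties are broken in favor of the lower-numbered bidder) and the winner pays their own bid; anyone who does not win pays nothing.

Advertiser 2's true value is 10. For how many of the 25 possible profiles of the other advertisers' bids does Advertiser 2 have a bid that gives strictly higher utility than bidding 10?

Others bid (5, 5): truth gives 0; bid 8 gives 2 > 0. Violating.
Others bid (5, 8): truth gives 0; bid 8 gives 2 > 0. Violating.
Others bid (5, 10): truth gives 0; no alternative beats it.
Others bid (5, 16): truth gives 0; no alternative beats it.
(Checking all 25 profiles: 2 have a profitable deviation, 23 do not.)

2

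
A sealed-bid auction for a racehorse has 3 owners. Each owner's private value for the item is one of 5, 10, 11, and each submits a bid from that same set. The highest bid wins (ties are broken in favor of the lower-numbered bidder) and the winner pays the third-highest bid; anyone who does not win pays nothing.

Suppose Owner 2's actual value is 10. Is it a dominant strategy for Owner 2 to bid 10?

No

Consider the case where Owner 1 bids 5 and Owner 3 bids 11.
Truthful bid 10: loses, pays 0, utility 0.
Bid 11 instead: wins, pays 5, utility 10 - 5 = 5.
Since 5 > 0, bidding 11 is strictly better here, so truthful bidding is not dominant.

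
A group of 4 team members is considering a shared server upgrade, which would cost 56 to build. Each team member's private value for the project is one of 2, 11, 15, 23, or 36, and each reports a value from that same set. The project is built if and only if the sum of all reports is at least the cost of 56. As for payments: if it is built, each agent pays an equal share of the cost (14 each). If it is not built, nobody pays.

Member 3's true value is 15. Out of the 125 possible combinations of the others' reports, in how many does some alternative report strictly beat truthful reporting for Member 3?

Others report (2, 2, 23): truth gives 0; report 36 gives 1 > 0. Violating.
Others report (2, 2, 36): truth gives 0; report 23 gives 1 > 0. Violating.
Others report (2, 11, 11): truth gives 0; report 36 gives 1 > 0. Violating.
Others report (2, 11, 15): truth gives 0; report 36 gives 1 > 0. Violating.
Others report (2, 2, 2): truth gives 0; no alternative beats it.
Others report (2, 2, 11): truth gives 0; no alternative beats it.
(Checking all 125 profiles: 34 have a profitable deviation, 91 do not.)

34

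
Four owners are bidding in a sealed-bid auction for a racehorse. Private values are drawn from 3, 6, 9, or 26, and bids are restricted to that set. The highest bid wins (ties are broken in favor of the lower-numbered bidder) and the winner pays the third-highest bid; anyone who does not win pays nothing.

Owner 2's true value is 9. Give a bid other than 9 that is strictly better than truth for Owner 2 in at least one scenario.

26

Suppose Owner 1 bids 3, Owner 3 bids 3 and Owner 4 bids 26.
Bid 9: loses, pays 0, utility 0.
Bid 26: wins, pays 3, utility 9 - 3 = 6.
So bidding 26 beats truth here (6 > 0).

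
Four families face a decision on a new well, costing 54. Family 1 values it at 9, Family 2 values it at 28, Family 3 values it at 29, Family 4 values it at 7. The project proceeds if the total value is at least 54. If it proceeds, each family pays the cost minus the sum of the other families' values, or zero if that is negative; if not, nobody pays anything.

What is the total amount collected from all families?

19

Total value 73 ≥ cost 54, so it is built.
Family 1: others sum to 64; max(0, 54 - 64) = 0.
Family 2: others sum to 45; max(0, 54 - 45) = 9.
Family 3: others sum to 44; max(0, 54 - 44) = 10.
Family 4: others sum to 66; max(0, 54 - 66) = 0.
Total collected = 0 + 9 + 10 + 0 = 19.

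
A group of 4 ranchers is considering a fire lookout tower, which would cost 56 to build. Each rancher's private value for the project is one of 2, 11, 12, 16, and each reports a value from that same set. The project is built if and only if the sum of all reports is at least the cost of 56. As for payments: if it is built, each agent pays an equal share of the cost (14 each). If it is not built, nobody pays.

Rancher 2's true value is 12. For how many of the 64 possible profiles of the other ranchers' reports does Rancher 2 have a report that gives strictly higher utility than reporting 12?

Others report (12, 16, 16): truth gives -2; report 2 gives 0 > -2. Violating.
Others report (16, 12, 16): truth gives -2; report 2 gives 0 > -2. Violating.
Others report (16, 16, 12): truth gives -2; report 2 gives 0 > -2. Violating.
Others report (16, 16, 16): truth gives -2; report 2 gives 0 > -2. Violating.
Others report (2, 2, 2): truth gives 0; no alternative beats it.
Others report (2, 2, 11): truth gives 0; no alternative beats it.
(Checking all 64 profiles: 4 have a profitable deviation, 60 do not.)

4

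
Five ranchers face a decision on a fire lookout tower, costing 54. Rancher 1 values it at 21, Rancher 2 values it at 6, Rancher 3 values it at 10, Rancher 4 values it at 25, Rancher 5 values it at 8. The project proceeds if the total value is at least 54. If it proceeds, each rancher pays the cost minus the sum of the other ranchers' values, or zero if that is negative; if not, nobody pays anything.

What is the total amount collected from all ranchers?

14

Total value 70 ≥ cost 54, so it is built.
Rancher 1: others sum to 49; max(0, 54 - 49) = 5.
Rancher 2: others sum to 64; max(0, 54 - 64) = 0.
Rancher 3: others sum to 60; max(0, 54 - 60) = 0.
Rancher 4: others sum to 45; max(0, 54 - 45) = 9.
Rancher 5: others sum to 62; max(0, 54 - 62) = 0.
Total collected = 5 + 0 + 0 + 9 + 0 = 14.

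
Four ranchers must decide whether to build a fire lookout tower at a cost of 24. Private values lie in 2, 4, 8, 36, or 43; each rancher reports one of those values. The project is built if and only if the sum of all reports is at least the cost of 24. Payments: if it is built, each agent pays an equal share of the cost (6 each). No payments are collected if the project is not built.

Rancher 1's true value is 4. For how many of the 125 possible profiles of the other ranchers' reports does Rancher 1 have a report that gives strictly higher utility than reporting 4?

3

Others report (4, 8, 8): truth gives -2; report 2 gives 0 > -2. Violating.
Others report (8, 4, 8): truth gives -2; report 2 gives 0 > -2. Violating.
Others report (8, 8, 4): truth gives -2; report 2 gives 0 > -2. Violating.
Others report (2, 2, 2): truth gives 0; no alternative beats it.
Others report (2, 2, 4): truth gives 0; no alternative beats it.
(Checking all 125 profiles: 3 have a profitable deviation, 122 do not.)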